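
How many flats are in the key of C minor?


Reasoning:
Flat minor keys: A(0), D(1), G(2), C(3), F(4), Bb(5), Eb(6), Ab(7)
C minor has 3 flats
Order of flats: Bb Eb Ab Db Gb Cb Fb → first 3: Bb, Eb, Ab
= 3 flats


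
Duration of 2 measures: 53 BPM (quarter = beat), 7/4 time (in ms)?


Quarter-note beat duration = 60000 / 53 ms
Beats per measure (7/4) = 7
One measure = 7 × 60000 / 53 = 420000 / 53 ms
2 measures = 2 × 420000 / 53 = 840000 / 53
= 15849.1 ms


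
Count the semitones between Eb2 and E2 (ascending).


Reasoning:
Absolute semitone position = octave×12 + chromatic position
Eb2: 2×12 + 3 = 27
E2: 2×12 + 4 = 28
Difference = 28 - 27 = 1
= 1 semitone


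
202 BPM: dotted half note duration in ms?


Step by step:
One quarter-note beat = 60000 / BPM = 60000 / 202 ms
Dotted half note = 3 × quarter note
Duration = 3 × 60000 / 202 = 180000 / 202
= 891.1 ms


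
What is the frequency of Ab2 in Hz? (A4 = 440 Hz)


Let's work it out.
f = 440 × 2^(n/12) where n = semitones from A4
Ab2: -25 semitones from A4
f = 440 × 2^(-25/12)
f = 103.83 Hz


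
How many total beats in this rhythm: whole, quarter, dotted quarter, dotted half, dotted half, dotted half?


Beat values:
  whole = 4 beats
  quarter = 1 beat
  dotted quarter = 1.5 beats
  dotted half = 3 beats
  dotted half = 3 beats
  dotted half = 3 beats
Sum = 4 + 1 + 1.5 + 3 + 3 + 3
= 15.5 beats


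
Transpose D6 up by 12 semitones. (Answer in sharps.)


Solution.
D6: chromatic position 2 in octave 6 → absolute = 6×12 + 2 = 74
Transpose up 12: 74 + 12 = 86
86 = 7×12 + 2 → D in octave 7
Result = D7


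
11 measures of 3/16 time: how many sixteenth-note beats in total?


Time signature 3/16: the bottom number 16 means the sixteenth note gets one count
The top number 3 means 3 sixteenth-note beats per measure
Total = 3 × 11 measures
= 33 sixteenth-note beats


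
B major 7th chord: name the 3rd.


Major 7th chord = root + major 3rd + perfect 5th + major 7th
Seventh chords stack in thirds, so the letter names are B-D-F-A
Root: B
Major 3rd above B: D#
Perfect 5th above B: F#
Major 7th above B: A#
The 3rd = D#


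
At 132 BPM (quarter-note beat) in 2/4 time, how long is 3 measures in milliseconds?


Quarter-note beat duration = 60000 / 132 ms
Beats per measure (2/4) = 2
One measure = 2 × 60000 / 132 = 120000 / 132 ms
3 measures = 3 × 120000 / 132 = 360000 / 132
= 2727.3 ms


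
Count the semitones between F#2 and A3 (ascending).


Reasoning:
Absolute semitone position = octave×12 + chromatic position
F#2: 2×12 + 6 = 30
A3: 3×12 + 9 = 45
Difference = 45 - 30 = 15
= 15 semitones


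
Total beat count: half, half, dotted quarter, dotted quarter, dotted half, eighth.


Working:
Beat values:
  half = 2 beats
  half = 2 beats
  dotted quarter = 1.5 beats
  dotted quarter = 1.5 beats
  dotted half = 3 beats
  eighth = 0.5 beats
Sum = 2 + 2 + 1.5 + 1.5 + 3 + 0.5
= 10.5 beats


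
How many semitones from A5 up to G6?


Solution.
Absolute semitone position = octave×12 + chromatic position
A5: 5×12 + 9 = 69
G6: 6×12 + 7 = 79
Difference = 79 - 69 = 10
= 10 semitones


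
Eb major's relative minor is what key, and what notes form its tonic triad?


The relative minor shares the major's key signature and starts on its 6th degree
6th degree = a major 6th above the tonic; a major 6th above Eb is C
→ relative minor of Eb major is C minor
Tonic triad of C minor = root + minor 3rd + perfect 5th = C Eb G
= C minor; triad = C Eb G


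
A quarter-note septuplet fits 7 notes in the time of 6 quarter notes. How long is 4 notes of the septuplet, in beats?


Septuplet: 7 notes occupy the space of 6 quarter notes
Space = 6 × 1 = 6 beats
Each septuplet note = 6 / 7 = 6/7 beats
4 notes = 4 × 6/7 = 24/7
= 24/7 beats


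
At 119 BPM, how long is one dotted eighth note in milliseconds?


One quarter-note beat = 60000 / BPM = 60000 / 119 ms
Dotted eighth note = 3/4 × quarter note
Duration = 3/4 × 60000 / 119 = 45000 / 119
= 378.2 ms


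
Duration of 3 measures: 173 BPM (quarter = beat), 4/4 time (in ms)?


Let's work it out.
Quarter-note beat duration = 60000 / 173 ms
Beats per measure (4/4) = 4
One measure = 4 × 60000 / 173 = 240000 / 173 ms
3 measures = 3 × 240000 / 173 = 720000 / 173
= 4161.8 ms


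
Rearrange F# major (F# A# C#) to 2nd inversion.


Reasoning:
Root position: F# A# C#
2nd inversion: move root and 3rd up an octave
Bass note: C#
Notes (bottom to top) = C# F# A#


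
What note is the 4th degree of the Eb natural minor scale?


Solution.
Natural minor scale pattern: W-H-W-W-H-W-W (2-1-2-2-1-2-2 semitones)
Starting from Eb:
  Eb + 2 semitones → F
  F + 1 semitone → Gb
  Gb + 2 semitones → Ab
  Ab + 2 semitones → Bb
  Bb + 1 semitone → Cb
  Cb + 2 semitones → Db
  Db + 2 semitones → Eb
Scale: Eb F Gb Ab Bb Cb Db
Degree 4 = Ab


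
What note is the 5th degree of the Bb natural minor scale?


Step by step:
Natural minor scale pattern: W-H-W-W-H-W-W (2-1-2-2-1-2-2 semitones)
Starting from Bb:
  Bb + 2 semitones → C
  C + 1 semitone → Db
  Db + 2 semitones → Eb
  Eb + 2 semitones → F
  F + 1 semitone → Gb
  Gb + 2 semitones → Ab
  Ab + 2 semitones → Bb
Scale: Bb C Db Eb F Gb Ab
Degree 5 = F


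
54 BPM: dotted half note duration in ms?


Solution.
One quarter-note beat = 60000 / BPM = 60000 / 54 ms
Dotted half note = 3 × quarter note
Duration = 3 × 60000 / 54 = 180000 / 54
= 3333.3 ms


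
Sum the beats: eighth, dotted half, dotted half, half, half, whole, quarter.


Beat values:
  eighth = 0.5 beats
  dotted half = 3 beats
  dotted half = 3 beats
  half = 2 beats
  half = 2 beats
  whole = 4 beats
  quarter = 1 beat
Sum = 0.5 + 3 + 3 + 2 + 2 + 4 + 1
= 15.5 beats


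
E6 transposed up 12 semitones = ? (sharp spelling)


E6: chromatic position 4 in octave 6 → absolute = 6×12 + 4 = 76
Transpose up 12: 76 + 12 = 88
88 = 7×12 + 4 → E in octave 7
Result = E7


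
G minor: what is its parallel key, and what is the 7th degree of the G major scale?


Working:
Parallel keys share the same tonic but differ in mode
G minor → parallel is G major
G major scale: G A B C D E F#
= G major; 7th degree = F#


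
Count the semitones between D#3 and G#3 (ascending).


Solution.
Absolute semitone position = octave×12 + chromatic position
D#3: 3×12 + 3 = 39
G#3: 3×12 + 8 = 44
Difference = 44 - 39 = 5
= 5 semitones


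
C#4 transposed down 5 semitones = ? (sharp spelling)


C#4: chromatic position 1 in octave 4 → absolute = 4×12 + 1 = 49
Transpose down 5: 49 - 5 = 44
44 = 3×12 + 8 → G# in octave 3
Result = G#3


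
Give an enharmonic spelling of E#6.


Working:
Enharmonic notes sound the same pitch but are spelled with different letter names
E# and F name the same pitch class
= F6


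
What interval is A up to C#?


Let's work it out.
Letter names: A → C spans 3 letter names → a 3rd
Semitones: A → C# = 4 half-steps
A 3rd of 4 semitones is a major 3rd
= major 3rd


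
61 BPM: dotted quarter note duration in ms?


Let's work it out.
One quarter-note beat = 60000 / BPM = 60000 / 61 ms
Dotted quarter note = 3/2 × quarter note
Duration = 3/2 × 60000 / 61 = 90000 / 61
= 1475.4 ms


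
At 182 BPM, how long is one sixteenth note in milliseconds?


One quarter-note beat = 60000 / BPM = 60000 / 182 ms
Sixteenth note = 1/4 × quarter note
Duration = 1/4 × 60000 / 182 = 15000 / 182
= 82.4 ms


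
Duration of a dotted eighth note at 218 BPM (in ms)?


One quarter-note beat = 60000 / BPM = 60000 / 218 ms
Dotted eighth note = 3/4 × quarter note
Duration = 3/4 × 60000 / 218 = 45000 / 218
= 206.4 ms


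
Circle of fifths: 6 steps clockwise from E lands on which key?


Solution.
Each clockwise step on the circle of fifths moves up a perfect 5th
From E: E → B → F#/Gb → Db → Ab → Eb → Bb
= Bb


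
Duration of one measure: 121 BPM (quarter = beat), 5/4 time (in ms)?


Working:
Quarter-note beat duration = 60000 / 121 ms
Beats per measure (5/4) = 5
One measure = 5 × 60000 / 121 = 300000 / 121 ms
= 2479.3 ms


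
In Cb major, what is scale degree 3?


Reasoning:
Major scale pattern: W-W-H-W-W-W-H (2-2-1-2-2-2-1 semitones)
Starting from Cb:
  Cb + 2 semitones → Db
  Db + 2 semitones → Eb
  Eb + 1 semitone → Fb
  Fb + 2 semitones → Gb
  Gb + 2 semitones → Ab
  Ab + 2 semitones → Bb
  Bb + 1 semitone → Cb
Scale: Cb Db Eb Fb Gb Ab Bb
Degree 3 = Eb


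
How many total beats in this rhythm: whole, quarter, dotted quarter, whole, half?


Beat values:
  whole = 4 beats
  quarter = 1 beat
  dotted quarter = 1.5 beats
  whole = 4 beats
  half = 2 beats
Sum = 4 + 1 + 1.5 + 4 + 2
= 12.5 beats


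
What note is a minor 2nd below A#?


Step by step:
A 2nd spans 2 letter names, so from A we land on G
A minor 2nd = 1 semitone below A#
Spell G at that pitch: G##
= G##


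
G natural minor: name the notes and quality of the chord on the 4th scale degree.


G natural minor scale: G A Bb C D Eb F
Diatonic triad on degree 4 stacks scale notes 4, 6, 1: C Eb G
C→Eb = 3 semitones; C→G = 7 semitones → minor triad
= C Eb G (minor)


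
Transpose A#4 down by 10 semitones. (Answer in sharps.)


Working:
A#4: chromatic position 10 in octave 4 → absolute = 4×12 + 10 = 58
Transpose down 10: 58 - 10 = 48
48 = 4×12 + 0 → C in octave 4
Result = C4


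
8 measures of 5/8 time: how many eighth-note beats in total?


Time signature 5/8: the bottom number 8 means the eighth note gets one count
The top number 5 means 5 eighth-note beats per measure
Total = 5 × 8 measures
= 40 eighth-note beats


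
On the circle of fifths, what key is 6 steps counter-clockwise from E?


Step by step:
Each counter-clockwise step moves down a perfect 5th (= up a perfect 4th)
From E: E → A → D → G → C → F → Bb
= Bb


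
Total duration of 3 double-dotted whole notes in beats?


Base whole note = 4 beats
Dot 1 adds half the previous value: +2
Dot 2 adds half the previous value: +1
One double-dotted whole = 4 + 2 + 1 = 7
3 of them = 3 × 7 = 21
= 21 beats


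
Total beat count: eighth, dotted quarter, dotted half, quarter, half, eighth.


Solution.
Beat values:
  eighth = 0.5 beats
  dotted quarter = 1.5 beats
  dotted half = 3 beats
  quarter = 1 beat
  half = 2 beats
  eighth = 0.5 beats
Sum = 0.5 + 1.5 + 3 + 1 + 2 + 0.5
= 8.5 beats


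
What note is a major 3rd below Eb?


Working:
A 3rd spans 3 letter names, so from E we land on C
A major 3rd = 4 semitones below Eb
Spell C at that pitch: Cb
= Cb


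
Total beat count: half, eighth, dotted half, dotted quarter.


Let's work it out.
Beat values:
  half = 2 beats
  eighth = 0.5 beats
  dotted half = 3 beats
  dotted quarter = 1.5 beats
Sum = 2 + 0.5 + 3 + 1.5
= 7 beats


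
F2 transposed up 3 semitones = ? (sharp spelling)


Working:
F2: chromatic position 5 in octave 2 → absolute = 2×12 + 5 = 29
Transpose up 3: 29 + 3 = 32
32 = 2×12 + 8 → G# in octave 2
Result = G#2


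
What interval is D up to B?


Reasoning:
Letter names: D → B spans 6 letter names → a 6th
Semitones: D → B = 9 half-steps
A 6th of 9 semitones is a major 6th
= major 6th


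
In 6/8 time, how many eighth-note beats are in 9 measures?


Step by step:
Time signature 6/8: the bottom number 8 means the eighth note gets one count
The top number 6 means 6 eighth-note beats per measure
Total = 6 × 9 measures
= 54 eighth-note beats


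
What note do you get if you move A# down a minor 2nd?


Reasoning:
minor 2nd: 2 letter names, 1 semitones
Letter: A - 1 → G
Pitch: A# - 1 semitones, spelled as a G → G##
= G##


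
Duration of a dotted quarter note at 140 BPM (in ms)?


One quarter-note beat = 60000 / BPM = 60000 / 140 ms
Dotted quarter note = 3/2 × quarter note
Duration = 3/2 × 60000 / 140 = 90000 / 140
= 642.9 ms


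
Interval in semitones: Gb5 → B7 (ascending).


Step by step:
Absolute semitone position = octave×12 + chromatic position
Gb5: 5×12 + 6 = 66
B7: 7×12 + 11 = 95
Difference = 95 - 66 = 29
= 29 semitones


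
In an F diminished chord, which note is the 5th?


Working:
Diminished triad = root + minor 3rd (3 semitones) + diminished 5th (6 semitones)
A triad on F stacks thirds, so the chord tones use letter names F-A-C
Root: F
Minor 3rd above F: Ab
Diminished 5th above F: Cb
The 5th = Cb


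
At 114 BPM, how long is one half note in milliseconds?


Let's work it out.
One quarter-note beat = 60000 / BPM = 60000 / 114 ms
Half note = 2 × quarter note
Duration = 2 × 60000 / 114 = 120000 / 114
= 1052.6 ms


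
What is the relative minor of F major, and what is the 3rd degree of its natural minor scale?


Let's work it out.
The relative minor shares the major's key signature and starts on its 6th degree
6th degree = a major 6th above the tonic; a major 6th above F is D
→ relative minor of F major is D minor
D natural minor scale: D E F G A Bb C
= D minor; 3rd degree = F


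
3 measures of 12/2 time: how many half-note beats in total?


Working:
Time signature 12/2: the bottom number 2 means the half note gets one count
The top number 12 means 12 half-note beats per measure
Total = 12 × 3 measures
= 36 half-note beats


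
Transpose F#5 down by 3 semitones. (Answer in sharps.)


Let's work it out.
F#5: chromatic position 6 in octave 5 → absolute = 5×12 + 6 = 66
Transpose down 3: 66 - 3 = 63
63 = 5×12 + 3 → D# in octave 5
Result = D#5


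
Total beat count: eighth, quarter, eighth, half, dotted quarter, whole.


Reasoning:
Beat values:
  eighth = 0.5 beats
  quarter = 1 beat
  eighth = 0.5 beats
  half = 2 beats
  dotted quarter = 1.5 beats
  whole = 4 beats
Sum = 0.5 + 1 + 0.5 + 2 + 1.5 + 4
= 9.5 beats


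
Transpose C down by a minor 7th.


Step by step:
minor 7th: 7 letter names, 10 semitones
Letter: C - 6 → D
Pitch: C - 10 semitones, spelled as a D → D
= D


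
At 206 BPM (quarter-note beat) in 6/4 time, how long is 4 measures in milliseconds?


Solution.
Quarter-note beat duration = 60000 / 206 ms
Beats per measure (6/4) = 6
One measure = 6 × 60000 / 206 = 360000 / 206 ms
4 measures = 4 × 360000 / 206 = 1440000 / 206
= 6990.3 ms


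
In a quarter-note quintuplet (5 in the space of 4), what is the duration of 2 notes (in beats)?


Let's work it out.
Quintuplet: 5 notes occupy the space of 4 quarter notes
Space = 4 × 1 = 4 beats
Each quintuplet note = 4 / 5 = 4/5 beats
2 notes = 2 × 4/5 = 8/5
= 8/5 beats


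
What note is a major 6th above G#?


A 6th spans 6 letter names, so from G we land on E
A major 6th = 9 semitones above G#
Spell E at that pitch: E#
= E#


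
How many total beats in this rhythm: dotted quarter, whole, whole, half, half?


Reasoning:
Beat values:
  dotted quarter = 1.5 beats
  whole = 4 beats
  whole = 4 beats
  half = 2 beats
  half = 2 beats
Sum = 1.5 + 4 + 4 + 2 + 2
= 13.5 beats


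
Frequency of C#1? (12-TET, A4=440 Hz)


Solution.
f = 440 × 2^(n/12) where n = semitones from A4
C#1: -44 semitones from A4
f = 440 × 2^(-44/12)
f = 34.65 Hz


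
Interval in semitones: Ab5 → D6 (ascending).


Let's work it out.
Absolute semitone position = octave×12 + chromatic position
Ab5: 5×12 + 8 = 68
D6: 6×12 + 2 = 74
Difference = 74 - 68 = 6
= 6 semitones


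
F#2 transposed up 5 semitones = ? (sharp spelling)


Step by step:
F#2: chromatic position 6 in octave 2 → absolute = 2×12 + 6 = 30
Transpose up 5: 30 + 5 = 35
35 = 2×12 + 11 → B in octave 2
Result = B2


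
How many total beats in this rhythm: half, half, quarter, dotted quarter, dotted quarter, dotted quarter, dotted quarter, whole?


Beat values:
  half = 2 beats
  half = 2 beats
  quarter = 1 beat
  dotted quarter = 1.5 beats
  dotted quarter = 1.5 beats
  dotted quarter = 1.5 beats
  dotted quarter = 1.5 beats
  whole = 4 beats
Sum = 2 + 2 + 1 + 1.5 + 1.5 + 1.5 + 1.5 + 4
= 15 beats


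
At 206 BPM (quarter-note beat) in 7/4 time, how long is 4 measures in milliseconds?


Quarter-note beat duration = 60000 / 206 ms
Beats per measure (7/4) = 7
One measure = 7 × 60000 / 206 = 420000 / 206 ms
4 measures = 4 × 420000 / 206 = 1680000 / 206
= 8155.3 ms


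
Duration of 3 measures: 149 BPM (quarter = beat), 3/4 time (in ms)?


Working:
Quarter-note beat duration = 60000 / 149 ms
Beats per measure (3/4) = 3
One measure = 3 × 60000 / 149 = 180000 / 149 ms
3 measures = 3 × 180000 / 149 = 540000 / 149
= 3624.2 ms


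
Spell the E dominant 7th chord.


Reasoning:
Dominant 7th chord = root + major 3rd + perfect 5th + minor 7th
Seventh chords stack in thirds, so the letter names are E-G-B-D
Root: E
Major 3rd above E: G#
Perfect 5th above E: B
Minor 7th above E: D
Chord = E G# B D


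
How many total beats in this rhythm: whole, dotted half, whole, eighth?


Let's work it out.
Beat values:
  whole = 4 beats
  dotted half = 3 beats
  whole = 4 beats
  eighth = 0.5 beats
Sum = 4 + 3 + 4 + 0.5
= 11.5 beats


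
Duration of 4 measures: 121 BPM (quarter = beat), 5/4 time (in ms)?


Solution.
Quarter-note beat duration = 60000 / 121 ms
Beats per measure (5/4) = 5
One measure = 5 × 60000 / 121 = 300000 / 121 ms
4 measures = 4 × 300000 / 121 = 1200000 / 121
= 9917.4 ms


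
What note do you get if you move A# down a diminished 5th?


Reasoning:
diminished 5th: 5 letter names, 6 semitones
Letter: A - 4 → D
Pitch: A# - 6 semitones, spelled as a D → D##
= D##


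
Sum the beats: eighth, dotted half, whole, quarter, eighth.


Working:
Beat values:
  eighth = 0.5 beats
  dotted half = 3 beats
  whole = 4 beats
  quarter = 1 beat
  eighth = 0.5 beats
Sum = 0.5 + 3 + 4 + 1 + 0.5
= 9 beats


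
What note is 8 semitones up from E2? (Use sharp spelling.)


Step by step:
E2: chromatic position 4 in octave 2 → absolute = 2×12 + 4 = 28
Transpose up 8: 28 + 8 = 36
36 = 3×12 + 0 → C in octave 3
Result = C3


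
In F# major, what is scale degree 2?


Major scale pattern: W-W-H-W-W-W-H (2-2-1-2-2-2-1 semitones)
Starting from F#:
  F# + 2 semitones → G#
  G# + 2 semitones → A#
  A# + 1 semitone → B
  B + 2 semitones → C#
  C# + 2 semitones → D#
  D# + 2 semitones → E#
  E# + 1 semitone → F#
Scale: F# G# A# B C# D# E#
Degree 2 = G#


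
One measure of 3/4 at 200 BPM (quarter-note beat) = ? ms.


Step by step:
Quarter-note beat duration = 60000 / 200 ms
Beats per measure (3/4) = 3
One measure = 3 × 60000 / 200 = 180000 / 200 ms
= 900.0 ms


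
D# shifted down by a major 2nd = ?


major 2nd: 2 letter names, 2 semitones
Letter: D - 1 → C
Pitch: D# - 2 semitones, spelled as a C → C#
= C#


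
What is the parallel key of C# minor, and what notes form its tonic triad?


Reasoning:
Parallel keys share the same tonic but differ in mode
C# minor → parallel is C# major
Tonic triad of C# major = C# E# G#
= C# major; triad = C# E# G#


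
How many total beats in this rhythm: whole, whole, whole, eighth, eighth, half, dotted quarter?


Solution.
Beat values:
  whole = 4 beats
  whole = 4 beats
  whole = 4 beats
  eighth = 0.5 beats
  eighth = 0.5 beats
  half = 2 beats
  dotted quarter = 1.5 beats
Sum = 4 + 4 + 4 + 0.5 + 0.5 + 2 + 1.5
= 16.5 beats


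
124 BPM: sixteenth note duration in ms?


One quarter-note beat = 60000 / BPM = 60000 / 124 ms
Sixteenth note = 1/4 × quarter note
Duration = 1/4 × 60000 / 124 = 15000 / 124
= 121.0 ms


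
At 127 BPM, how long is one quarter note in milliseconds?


One quarter-note beat = 60000 / BPM = 60000 / 127 ms
Duration = 60000 / 127
= 472.4 ms


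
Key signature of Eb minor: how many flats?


Flat minor keys: A(0), D(1), G(2), C(3), F(4), Bb(5), Eb(6), Ab(7)
Eb minor has 6 flats
Order of flats: Bb Eb Ab Db Gb Cb Fb → first 6: Bb, Eb, Ab, Db, Gb, Cb
= 6 flats


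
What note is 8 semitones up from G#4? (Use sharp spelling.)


Let's work it out.
G#4: chromatic position 8 in octave 4 → absolute = 4×12 + 8 = 56
Transpose up 8: 56 + 8 = 64
64 = 5×12 + 4 → E in octave 5
Result = E5


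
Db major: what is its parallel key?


Working:
Parallel keys share the same tonic but differ in mode
Db major → parallel is Db minor
= Db minor


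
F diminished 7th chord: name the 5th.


Reasoning:
Diminished 7th chord = root + minor 3rd + diminished 5th + diminished 7th
Seventh chords stack in thirds, so the letter names are F-A-C-E
Root: F
Minor 3rd above F: Ab
Diminished 5th above F: Cb
Diminished 7th above F: Ebb
The 5th = Cb


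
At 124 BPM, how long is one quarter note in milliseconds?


One quarter-note beat = 60000 / BPM = 60000 / 124 ms
Duration = 60000 / 124
= 483.9 ms


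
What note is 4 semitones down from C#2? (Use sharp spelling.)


C#2: chromatic position 1 in octave 2 → absolute = 2×12 + 1 = 25
Transpose down 4: 25 - 4 = 21
21 = 1×12 + 9 → A in octave 1
Result = A1


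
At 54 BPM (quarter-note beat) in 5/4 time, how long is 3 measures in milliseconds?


Reasoning:
Quarter-note beat duration = 60000 / 54 ms
Beats per measure (5/4) = 5
One measure = 5 × 60000 / 54 = 300000 / 54 ms
3 measures = 3 × 300000 / 54 = 900000 / 54
= 16666.7 ms


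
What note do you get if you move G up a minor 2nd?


Let's work it out.
minor 2nd: 2 letter names, 1 semitones
Letter: G + 1 → A
Pitch: G + 1 semitones, spelled as an A → Ab
= Ab


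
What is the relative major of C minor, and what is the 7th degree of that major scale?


The relative major shares the key signature and is a minor 3rd above the minor tonic
A minor 3rd above C is Eb
→ relative major of C minor is Eb major
Eb major scale: Eb F G Ab Bb C D
= Eb major; 7th degree = D


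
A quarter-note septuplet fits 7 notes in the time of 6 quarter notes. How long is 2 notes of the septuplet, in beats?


Reasoning:
Septuplet: 7 notes occupy the space of 6 quarter notes
Space = 6 × 1 = 6 beats
Each septuplet note = 6 / 7 = 6/7 beats
2 notes = 2 × 6/7 = 12/7
= 12/7 beats


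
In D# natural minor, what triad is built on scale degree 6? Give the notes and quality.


D# natural minor scale: D# E# F# G# A# B C#
Diatonic triad on degree 6 stacks scale notes 6, 1, 3: B D# F#
B→D# = 4 semitones; B→F# = 7 semitones → major triad
= B D# F# (major)


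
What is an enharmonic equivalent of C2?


Working:
Enharmonic notes sound the same pitch but are spelled with different letter names
C and Dbb name the same pitch class
= Dbb2


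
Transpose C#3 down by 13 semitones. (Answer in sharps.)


Reasoning:
C#3: chromatic position 1 in octave 3 → absolute = 3×12 + 1 = 37
Transpose down 13: 37 - 13 = 24
24 = 2×12 + 0 → C in octave 2
Result = C2


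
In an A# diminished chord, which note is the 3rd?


Reasoning:
Diminished triad = root + minor 3rd (3 semitones) + diminished 5th (6 semitones)
A triad on A# stacks thirds, so the chord tones use letter names A-C-E
Root: A#
Minor 3rd above A#: C#
Diminished 5th above A#: E
The 3rd = C#


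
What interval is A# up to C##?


Letter names: A → C spans 3 letter names → a 3rd
Semitones: A# → C## = 4 half-steps
A 3rd of 4 semitones is a major 3rd
= major 3rd


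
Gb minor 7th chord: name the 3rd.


Reasoning:
Minor 7th chord = root + minor 3rd + perfect 5th + minor 7th
Seventh chords stack in thirds, so the letter names are G-B-D-F
Root: Gb
Minor 3rd above Gb: Bbb
Perfect 5th above Gb: Db
Minor 7th above Gb: Fb
The 3rd = Bbb


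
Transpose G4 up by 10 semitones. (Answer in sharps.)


Solution.
G4: chromatic position 7 in octave 4 → absolute = 4×12 + 7 = 55
Transpose up 10: 55 + 10 = 65
65 = 5×12 + 5 → F in octave 5
Result = F5


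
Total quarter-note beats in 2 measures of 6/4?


Working:
Time signature 6/4: the bottom number 4 means the quarter note gets one count
The top number 6 means 6 quarter-note beats per measure
Total = 6 × 2 measures
= 12 quarter-note beats


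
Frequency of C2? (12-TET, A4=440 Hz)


f = 440 × 2^(n/12) where n = semitones from A4
C2: -33 semitones from A4
f = 440 × 2^(-33/12)
f = 65.41 Hz


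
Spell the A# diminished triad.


Working:
Diminished triad = root + minor 3rd (3 semitones) + diminished 5th (6 semitones)
A triad on A# stacks thirds, so the chord tones use letter names A-C-E
Root: A#
Minor 3rd above A#: C#
Diminished 5th above A#: E
Chord = A# C# E


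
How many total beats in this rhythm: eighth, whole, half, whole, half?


Let's work it out.
Beat values:
  eighth = 0.5 beats
  whole = 4 beats
  half = 2 beats
  whole = 4 beats
  half = 2 beats
Sum = 0.5 + 4 + 2 + 4 + 2
= 12.5 beats


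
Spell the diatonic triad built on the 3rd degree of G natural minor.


Working:
G natural minor scale: G A Bb C D Eb F
Diatonic triad on degree 3 stacks scale notes 3, 5, 7: Bb D F
Bb→D = 4 semitones; Bb→F = 7 semitones → major triad
= Bb D F (major)


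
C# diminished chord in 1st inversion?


Root position: C# E G
1st inversion: move root up an octave
Bass note: E
Notes (bottom to top) = E G C#


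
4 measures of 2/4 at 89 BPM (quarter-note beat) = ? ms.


Quarter-note beat duration = 60000 / 89 ms
Beats per measure (2/4) = 2
One measure = 2 × 60000 / 89 = 120000 / 89 ms
4 measures = 4 × 120000 / 89 = 480000 / 89
= 5393.3 ms


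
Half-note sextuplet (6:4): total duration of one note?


Sextuplet: 6 notes occupy the space of 4 half notes
Space = 4 × 2 = 8 beats
Each sextuplet note = 8 / 6 = 4/3 beats
= 4/3 beats


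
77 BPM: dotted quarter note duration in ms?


One quarter-note beat = 60000 / BPM = 60000 / 77 ms
Dotted quarter note = 3/2 × quarter note
Duration = 3/2 × 60000 / 77 = 90000 / 77
= 1168.8 ms


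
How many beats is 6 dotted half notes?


Base half note = 2 beats
Dot 1 adds half the previous value: +1
One dotted half = 2 + 1 = 3
6 of them = 6 × 3 = 18
= 18 beats


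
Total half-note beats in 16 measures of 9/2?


Reasoning:
Time signature 9/2: the bottom number 2 means the half note gets one count
The top number 9 means 9 half-note beats per measure
Total = 9 × 16 measures
= 144 half-note beats


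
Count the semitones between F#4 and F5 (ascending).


Absolute semitone position = octave×12 + chromatic position
F#4: 4×12 + 6 = 54
F5: 5×12 + 5 = 65
Difference = 65 - 54 = 11
= 11 semitones


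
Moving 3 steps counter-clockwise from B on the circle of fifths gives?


Step by step:
Each counter-clockwise step moves down a perfect 5th (= up a perfect 4th)
From B: B → E → A → D
= D


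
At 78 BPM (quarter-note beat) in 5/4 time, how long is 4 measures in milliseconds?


Reasoning:
Quarter-note beat duration = 60000 / 78 ms
Beats per measure (5/4) = 5
One measure = 5 × 60000 / 78 = 300000 / 78 ms
4 measures = 4 × 300000 / 78 = 1200000 / 78
= 15384.6 ms


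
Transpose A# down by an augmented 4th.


Solution.
augmented 4th: 4 letter names, 6 semitones
Letter: A - 3 → E
Pitch: A# - 6 semitones, spelled as an E → E
= E


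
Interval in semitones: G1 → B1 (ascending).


Reasoning:
Absolute semitone position = octave×12 + chromatic position
G1: 1×12 + 7 = 19
B1: 1×12 + 11 = 23
Difference = 23 - 19 = 4
= 4 semitones


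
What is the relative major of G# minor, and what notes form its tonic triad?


The relative major shares the key signature and is a minor 3rd above the minor tonic
A minor 3rd above G# is B
→ relative major of G# minor is B major
Tonic triad of B major = root + major 3rd + perfect 5th = B D# F#
= B major; triad = B D# F#


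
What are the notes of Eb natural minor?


Natural minor scale pattern: W-H-W-W-H-W-W (2-1-2-2-1-2-2 semitones)
Starting from Eb:
  Eb + 2 semitones → F
  F + 1 semitone → Gb
  Gb + 2 semitones → Ab
  Ab + 2 semitones → Bb
  Bb + 1 semitone → Cb
  Cb + 2 semitones → Db
  Db + 2 semitones → Eb
Scale = Eb F Gb Ab Bb Cb Db


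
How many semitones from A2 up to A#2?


Absolute semitone position = octave×12 + chromatic position
A2: 2×12 + 9 = 33
A#2: 2×12 + 10 = 34
Difference = 34 - 33 = 1
= 1 semitone


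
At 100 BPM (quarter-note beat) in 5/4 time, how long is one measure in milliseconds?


Let's work it out.
Quarter-note beat duration = 60000 / 100 ms
Beats per measure (5/4) = 5
One measure = 5 × 60000 / 100 = 300000 / 100 ms
= 3000.0 ms


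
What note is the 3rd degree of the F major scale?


Major scale pattern: W-W-H-W-W-W-H (2-2-1-2-2-2-1 semitones)
Starting from F:
  F + 2 semitones → G
  G + 2 semitones → A
  A + 1 semitone → Bb
  Bb + 2 semitones → C
  C + 2 semitones → D
  D + 2 semitones → E
  E + 1 semitone → F
Scale: F G A Bb C D E
Degree 3 = A


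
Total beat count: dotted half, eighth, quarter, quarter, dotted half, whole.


Step by step:
Beat values:
  dotted half = 3 beats
  eighth = 0.5 beats
  quarter = 1 beat
  quarter = 1 beat
  dotted half = 3 beats
  whole = 4 beats
Sum = 3 + 0.5 + 1 + 1 + 3 + 4
= 12.5 beats


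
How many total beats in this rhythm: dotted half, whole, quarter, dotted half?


Reasoning:
Beat values:
  dotted half = 3 beats
  whole = 4 beats
  quarter = 1 beat
  dotted half = 3 beats
Sum = 3 + 4 + 1 + 3
= 11 beats


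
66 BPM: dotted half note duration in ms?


Solution.
One quarter-note beat = 60000 / BPM = 60000 / 66 ms
Dotted half note = 3 × quarter note
Duration = 3 × 60000 / 66 = 180000 / 66
= 2727.3 ms


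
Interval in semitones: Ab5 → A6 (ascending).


Working:
Absolute semitone position = octave×12 + chromatic position
Ab5: 5×12 + 8 = 68
A6: 6×12 + 9 = 81
Difference = 81 - 68 = 13
= 13 semitones


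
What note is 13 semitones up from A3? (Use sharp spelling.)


Step by step:
A3: chromatic position 9 in octave 3 → absolute = 3×12 + 9 = 45
Transpose up 13: 45 + 13 = 58
58 = 4×12 + 10 → A# in octave 4
Result = A#4


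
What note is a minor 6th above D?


A 6th spans 6 letter names, so from D we land on B
A minor 6th = 8 semitones above D
Spell B at that pitch: Bb
= Bb


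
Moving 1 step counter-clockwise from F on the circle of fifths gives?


Working:
Each counter-clockwise step moves down a perfect 5th (= up a perfect 4th)
From F: F → Bb
= Bb


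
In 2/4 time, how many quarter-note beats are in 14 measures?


Step by step:
Time signature 2/4: the bottom number 4 means the quarter note gets one count
The top number 2 means 2 quarter-note beats per measure
Total = 2 × 14 measures
= 28 quarter-note beats


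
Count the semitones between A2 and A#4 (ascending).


Absolute semitone position = octave×12 + chromatic position
A2: 2×12 + 9 = 33
A#4: 4×12 + 10 = 58
Difference = 58 - 33 = 25
= 25 semitones


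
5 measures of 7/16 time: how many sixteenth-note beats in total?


Solution.
Time signature 7/16: the bottom number 16 means the sixteenth note gets one count
The top number 7 means 7 sixteenth-note beats per measure
Total = 7 × 5 measures
= 35 sixteenth-note beats


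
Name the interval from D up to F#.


Let's work it out.
Letter names: D → F spans 3 letter names → a 3rd
Semitones: D → F# = 4 half-steps
A 3rd of 4 semitones is a major 3rd
= major 3rd


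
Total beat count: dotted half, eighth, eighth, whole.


Working:
Beat values:
  dotted half = 3 beats
  eighth = 0.5 beats
  eighth = 0.5 beats
  whole = 4 beats
Sum = 3 + 0.5 + 0.5 + 4
= 8 beats


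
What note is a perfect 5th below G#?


Solution.
A 5th spans 5 letter names, so from G we land on C
A perfect 5th = 7 semitones below G#
Spell C at that pitch: C#
= C#


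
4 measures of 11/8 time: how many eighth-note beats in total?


Step by step:
Time signature 11/8: the bottom number 8 means the eighth note gets one count
The top number 11 means 11 eighth-note beats per measure
Total = 11 × 4 measures
= 44 eighth-note beats


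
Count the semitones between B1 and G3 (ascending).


Absolute semitone position = octave×12 + chromatic position
B1: 1×12 + 11 = 23
G3: 3×12 + 7 = 43
Difference = 43 - 23 = 20
= 20 semitones


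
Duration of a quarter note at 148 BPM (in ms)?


Solution.
One quarter-note beat = 60000 / BPM = 60000 / 148 ms
Duration = 60000 / 148
= 405.4 ms


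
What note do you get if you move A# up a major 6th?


Solution.
major 6th: 6 letter names, 9 semitones
Letter: A + 5 → F
Pitch: A# + 9 semitones, spelled as an F → F##
= F##


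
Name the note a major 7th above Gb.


A 7th spans 7 letter names, so from G we land on F
A major 7th = 11 semitones above Gb
Spell F at that pitch: F
= F


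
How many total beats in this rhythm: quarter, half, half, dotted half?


Reasoning:
Beat values:
  quarter = 1 beat
  half = 2 beats
  half = 2 beats
  dotted half = 3 beats
Sum = 1 + 2 + 2 + 3
= 8 beats


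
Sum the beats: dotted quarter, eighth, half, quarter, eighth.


Let's work it out.
Beat values:
  dotted quarter = 1.5 beats
  eighth = 0.5 beats
  half = 2 beats
  quarter = 1 beat
  eighth = 0.5 beats
Sum = 1.5 + 0.5 + 2 + 1 + 0.5
= 5.5 beats


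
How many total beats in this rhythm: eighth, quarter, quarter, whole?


Working:
Beat values:
  eighth = 0.5 beats
  quarter = 1 beat
  quarter = 1 beat
  whole = 4 beats
Sum = 0.5 + 1 + 1 + 4
= 6.5 beats


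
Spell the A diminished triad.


Diminished triad = root + minor 3rd (3 semitones) + diminished 5th (6 semitones)
A triad on A stacks thirds, so the chord tones use letter names A-C-E
Root: A
Minor 3rd above A: C
Diminished 5th above A: Eb
Chord = A C Eb


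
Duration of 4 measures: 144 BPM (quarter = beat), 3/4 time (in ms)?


Solution.
Quarter-note beat duration = 60000 / 144 ms
Beats per measure (3/4) = 3
One measure = 3 × 60000 / 144 = 180000 / 144 ms
4 measures = 4 × 180000 / 144 = 720000 / 144
= 5000.0 ms


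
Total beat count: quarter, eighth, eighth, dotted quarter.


Step by step:
Beat values:
  quarter = 1 beat
  eighth = 0.5 beats
  eighth = 0.5 beats
  dotted quarter = 1.5 beats
Sum = 1 + 0.5 + 0.5 + 1.5
= 3.5 beats


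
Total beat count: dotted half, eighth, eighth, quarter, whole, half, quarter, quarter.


Solution.
Beat values:
  dotted half = 3 beats
  eighth = 0.5 beats
  eighth = 0.5 beats
  quarter = 1 beat
  whole = 4 beats
  half = 2 beats
  quarter = 1 beat
  quarter = 1 beat
Sum = 3 + 0.5 + 0.5 + 1 + 4 + 2 + 1 + 1
= 13 beats


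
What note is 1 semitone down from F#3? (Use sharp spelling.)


Solution.
F#3: chromatic position 6 in octave 3 → absolute = 3×12 + 6 = 42
Transpose down 1: 42 - 1 = 41
41 = 3×12 + 5 → F in octave 3
Result = F3


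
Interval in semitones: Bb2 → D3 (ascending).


Solution.
Absolute semitone position = octave×12 + chromatic position
Bb2: 2×12 + 10 = 34
D3: 3×12 + 2 = 38
Difference = 38 - 34 = 4
= 4 semitones


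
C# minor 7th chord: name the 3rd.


Working:
Minor 7th chord = root + minor 3rd + perfect 5th + minor 7th
Seventh chords stack in thirds, so the letter names are C-E-G-B
Root: C#
Minor 3rd above C#: E
Perfect 5th above C#: G#
Minor 7th above C#: B
The 3rd = E


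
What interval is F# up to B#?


Solution.
Letter names: F → B spans 4 letter names → a 4th
Semitones: F# → B# = 6 half-steps
A 4th of 6 semitones is an augmented 4th
= augmented 4th


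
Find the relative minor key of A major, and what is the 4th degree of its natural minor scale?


Let's work it out.
The relative minor shares the major's key signature and starts on its 6th degree
6th degree = a major 6th above the tonic; a major 6th above A is F#
→ relative minor of A major is F# minor
F# natural minor scale: F# G# A B C# D E
= F# minor; 4th degree = B


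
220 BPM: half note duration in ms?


One quarter-note beat = 60000 / BPM = 60000 / 220 ms
Half note = 2 × quarter note
Duration = 2 × 60000 / 220 = 120000 / 220
= 545.5 ms


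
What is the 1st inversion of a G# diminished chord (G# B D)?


Reasoning:
Root position: G# B D
1st inversion: move root up an octave
Bass note: B
Notes (bottom to top) = B D G#


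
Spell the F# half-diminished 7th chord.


Let's work it out.
Half-diminished 7th chord = root + minor 3rd + diminished 5th + minor 7th
Seventh chords stack in thirds, so the letter names are F-A-C-E
Root: F#
Minor 3rd above F#: A
Diminished 5th above F#: C
Minor 7th above F#: E
Chord = F# A C E


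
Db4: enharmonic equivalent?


Solution.
Enharmonic notes sound the same pitch but are spelled with different letter names
Db and C# name the same pitch class
= C#4


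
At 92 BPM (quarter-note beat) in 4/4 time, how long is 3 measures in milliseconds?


Step by step:
Quarter-note beat duration = 60000 / 92 ms
Beats per measure (4/4) = 4
One measure = 4 × 60000 / 92 = 240000 / 92 ms
3 measures = 3 × 240000 / 92 = 720000 / 92
= 7826.1 ms


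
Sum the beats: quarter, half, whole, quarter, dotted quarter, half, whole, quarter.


Let's work it out.
Beat values:
  quarter = 1 beat
  half = 2 beats
  whole = 4 beats
  quarter = 1 beat
  dotted quarter = 1.5 beats
  half = 2 beats
  whole = 4 beats
  quarter = 1 beat
Sum = 1 + 2 + 4 + 1 + 1.5 + 2 + 4 + 1
= 16.5 beats


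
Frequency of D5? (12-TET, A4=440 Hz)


Step by step:
f = 440 × 2^(n/12) where n = semitones from A4
D5: 5 semitones from A4
f = 440 × 2^(5/12)
f = 587.33 Hz


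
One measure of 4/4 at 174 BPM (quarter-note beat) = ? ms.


Reasoning:
Quarter-note beat duration = 60000 / 174 ms
Beats per measure (4/4) = 4
One measure = 4 × 60000 / 174 = 240000 / 174 ms
= 1379.3 ms


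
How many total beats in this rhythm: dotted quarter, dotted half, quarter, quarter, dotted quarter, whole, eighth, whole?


Beat values:
  dotted quarter = 1.5 beats
  dotted half = 3 beats
  quarter = 1 beat
  quarter = 1 beat
  dotted quarter = 1.5 beats
  whole = 4 beats
  eighth = 0.5 beats
  whole = 4 beats
Sum = 1.5 + 3 + 1 + 1 + 1.5 + 4 + 0.5 + 4
= 16.5 beats


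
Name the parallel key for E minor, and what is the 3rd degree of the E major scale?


Working:
Parallel keys share the same tonic but differ in mode
E minor → parallel is E major
E major scale: E F# G# A B C# D#
= E major; 3rd degree = G#


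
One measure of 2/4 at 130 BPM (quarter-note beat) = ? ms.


Quarter-note beat duration = 60000 / 130 ms
Beats per measure (2/4) = 2
One measure = 2 × 60000 / 130 = 120000 / 130 ms
= 923.1 ms


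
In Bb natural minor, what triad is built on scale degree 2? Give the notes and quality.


Let's work it out.
Bb natural minor scale: Bb C Db Eb F Gb Ab
Diatonic triad on degree 2 stacks scale notes 2, 4, 6: C Eb Gb
C→Eb = 3 semitones; C→Gb = 6 semitones → diminished triad
= C Eb Gb (diminished)


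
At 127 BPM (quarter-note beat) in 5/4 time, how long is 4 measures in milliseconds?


Quarter-note beat duration = 60000 / 127 ms
Beats per measure (5/4) = 5
One measure = 5 × 60000 / 127 = 300000 / 127 ms
4 measures = 4 × 300000 / 127 = 1200000 / 127
= 9448.8 ms


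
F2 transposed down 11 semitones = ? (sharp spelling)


Reasoning:
F2: chromatic position 5 in octave 2 → absolute = 2×12 + 5 = 29
Transpose down 11: 29 - 11 = 18
18 = 1×12 + 6 → F# in octave 1
Result = F#1


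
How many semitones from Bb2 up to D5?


Let's work it out.
Absolute semitone position = octave×12 + chromatic position
Bb2: 2×12 + 10 = 34
D5: 5×12 + 2 = 62
Difference = 62 - 34 = 28
= 28 semitones


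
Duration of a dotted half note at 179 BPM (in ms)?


Reasoning:
One quarter-note beat = 60000 / BPM = 60000 / 179 ms
Dotted half note = 3 × quarter note
Duration = 3 × 60000 / 179 = 180000 / 179
= 1005.6 ms


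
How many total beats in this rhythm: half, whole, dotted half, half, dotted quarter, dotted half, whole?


Let's work it out.
Beat values:
  half = 2 beats
  whole = 4 beats
  dotted half = 3 beats
  half = 2 beats
  dotted quarter = 1.5 beats
  dotted half = 3 beats
  whole = 4 beats
Sum = 2 + 4 + 3 + 2 + 1.5 + 3 + 4
= 19.5 beats
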